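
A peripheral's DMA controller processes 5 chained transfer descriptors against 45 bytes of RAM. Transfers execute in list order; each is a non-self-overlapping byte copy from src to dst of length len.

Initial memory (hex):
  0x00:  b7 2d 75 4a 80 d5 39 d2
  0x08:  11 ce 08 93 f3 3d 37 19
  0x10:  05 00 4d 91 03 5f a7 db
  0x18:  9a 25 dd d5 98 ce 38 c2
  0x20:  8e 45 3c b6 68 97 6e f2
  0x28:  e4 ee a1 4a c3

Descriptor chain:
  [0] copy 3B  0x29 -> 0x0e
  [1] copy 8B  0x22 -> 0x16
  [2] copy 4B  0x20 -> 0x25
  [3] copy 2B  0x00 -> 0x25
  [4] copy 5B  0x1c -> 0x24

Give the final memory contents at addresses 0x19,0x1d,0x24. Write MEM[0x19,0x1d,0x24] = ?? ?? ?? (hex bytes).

MEM[0x19,0x1d,0x24] = 97 ee e4

  after D0: wrote 3B at 0x0e = eea14a
  after D1: wrote 8B at 0x16 = 3cb668976ef2e4ee
  after D2: wrote 4B at 0x25 = 8e453cb6
  after D3: wrote 2B at 0x25 = b72d
  after D4: wrote 5B at 0x24 = e4ee38c28e
query mem[0x19]=0x97, mem[0x1d]=0xee, mem[0x24]=0xe4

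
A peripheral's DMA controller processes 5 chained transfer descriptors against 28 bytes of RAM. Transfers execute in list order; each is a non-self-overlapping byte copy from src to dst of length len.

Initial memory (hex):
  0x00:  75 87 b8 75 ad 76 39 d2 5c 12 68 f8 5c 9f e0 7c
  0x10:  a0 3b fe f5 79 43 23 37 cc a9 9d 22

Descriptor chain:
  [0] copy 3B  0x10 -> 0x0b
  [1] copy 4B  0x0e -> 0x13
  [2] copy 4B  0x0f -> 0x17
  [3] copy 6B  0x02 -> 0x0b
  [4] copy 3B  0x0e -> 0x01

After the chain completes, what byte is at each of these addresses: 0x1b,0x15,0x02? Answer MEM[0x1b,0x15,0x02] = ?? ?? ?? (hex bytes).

D0: mem[0x0b..0x0d] <- [a0 3b fe]
D1: mem[0x13..0x16] <- [e0 7c a0 3b]
D2: mem[0x17..0x1a] <- [7c a0 3b fe]
D3: mem[0x0b..0x10] <- [b8 75 ad 76 39 d2]
D4: mem[0x01..0x03] <- [76 39 d2]
query mem[0x1b]=0x22, mem[0x15]=0xa0, mem[0x02]=0x39

MEM[0x1b,0x15,0x02] = 22 a0 39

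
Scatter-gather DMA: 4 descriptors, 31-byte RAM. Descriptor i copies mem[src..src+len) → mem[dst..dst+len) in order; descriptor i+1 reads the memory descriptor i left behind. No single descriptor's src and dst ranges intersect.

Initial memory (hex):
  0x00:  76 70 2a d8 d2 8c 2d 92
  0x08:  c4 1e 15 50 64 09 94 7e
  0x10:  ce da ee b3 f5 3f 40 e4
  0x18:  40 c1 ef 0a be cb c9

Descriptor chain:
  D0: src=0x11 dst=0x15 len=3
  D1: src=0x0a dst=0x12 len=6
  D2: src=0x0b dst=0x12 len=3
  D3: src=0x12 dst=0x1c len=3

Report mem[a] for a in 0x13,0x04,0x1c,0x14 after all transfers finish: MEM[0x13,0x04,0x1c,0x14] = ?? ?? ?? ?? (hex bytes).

#0 dst[0x15+3] := {0xda,0xee,0xb3}
#1 dst[0x12+6] := {0x15,0x50,0x64,0x09,0x94,0x7e}
#2 dst[0x12+3] := {0x50,0x64,0x09}
#3 dst[0x1c+3] := {0x50,0x64,0x09}
query mem[0x13]=0x64, mem[0x04]=0xd2, mem[0x1c]=0x50, mem[0x14]=0x09

MEM[0x13,0x04,0x1c,0x14] = 64 d2 50 09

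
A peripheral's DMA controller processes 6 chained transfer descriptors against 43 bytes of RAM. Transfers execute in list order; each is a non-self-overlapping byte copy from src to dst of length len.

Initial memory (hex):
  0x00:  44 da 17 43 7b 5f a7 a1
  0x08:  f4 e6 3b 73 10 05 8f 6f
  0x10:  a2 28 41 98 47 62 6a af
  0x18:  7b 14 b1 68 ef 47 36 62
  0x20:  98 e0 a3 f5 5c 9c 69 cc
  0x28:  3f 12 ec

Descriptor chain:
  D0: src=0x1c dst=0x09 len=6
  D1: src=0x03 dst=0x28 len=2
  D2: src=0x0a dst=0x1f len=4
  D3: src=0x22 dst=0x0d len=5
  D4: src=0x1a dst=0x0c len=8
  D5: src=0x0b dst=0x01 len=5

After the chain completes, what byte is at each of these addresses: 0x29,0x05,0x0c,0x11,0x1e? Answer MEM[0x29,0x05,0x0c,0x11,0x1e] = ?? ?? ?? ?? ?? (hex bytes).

[0] 0x1c->0x09 len=6 : ef 47 36 62 98 e0
[1] 0x03->0x28 len=2 : 43 7b
[2] 0x0a->0x1f len=4 : 47 36 62 98
[3] 0x22->0x0d len=5 : 98 f5 5c 9c 69
[4] 0x1a->0x0c len=8 : b1 68 ef 47 36 47 36 62
[5] 0x0b->0x01 len=5 : 36 b1 68 ef 47
query mem[0x29]=0x7b, mem[0x05]=0x47, mem[0x0c]=0xb1, mem[0x11]=0x47, mem[0x1e]=0x36

MEM[0x29,0x05,0x0c,0x11,0x1e] = 7b 47 b1 47 36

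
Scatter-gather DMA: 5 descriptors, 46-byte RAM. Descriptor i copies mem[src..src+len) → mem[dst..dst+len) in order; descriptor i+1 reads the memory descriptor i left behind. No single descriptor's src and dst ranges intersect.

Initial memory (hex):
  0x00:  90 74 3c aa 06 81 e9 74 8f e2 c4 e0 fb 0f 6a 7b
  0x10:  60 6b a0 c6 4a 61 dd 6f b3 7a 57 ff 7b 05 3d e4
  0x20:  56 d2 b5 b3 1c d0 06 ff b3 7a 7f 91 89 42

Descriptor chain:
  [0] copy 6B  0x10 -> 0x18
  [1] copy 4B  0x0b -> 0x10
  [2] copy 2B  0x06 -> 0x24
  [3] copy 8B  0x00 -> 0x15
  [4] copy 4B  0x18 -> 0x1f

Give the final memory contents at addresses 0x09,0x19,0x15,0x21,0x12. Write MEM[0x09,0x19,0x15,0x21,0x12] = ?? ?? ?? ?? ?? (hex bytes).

MEM[0x09,0x19,0x15,0x21,0x12] = e2 06 90 81 0f

D0: mem[0x18..0x1d] <- [60 6b a0 c6 4a 61]
D1: mem[0x10..0x13] <- [e0 fb 0f 6a]
D2: mem[0x24..0x25] <- [e9 74]
D3: mem[0x15..0x1c] <- [90 74 3c aa 06 81 e9 74]
D4: mem[0x1f..0x22] <- [aa 06 81 e9]
query mem[0x09]=0xe2, mem[0x19]=0x06, mem[0x15]=0x90, mem[0x21]=0x81, mem[0x12]=0x0f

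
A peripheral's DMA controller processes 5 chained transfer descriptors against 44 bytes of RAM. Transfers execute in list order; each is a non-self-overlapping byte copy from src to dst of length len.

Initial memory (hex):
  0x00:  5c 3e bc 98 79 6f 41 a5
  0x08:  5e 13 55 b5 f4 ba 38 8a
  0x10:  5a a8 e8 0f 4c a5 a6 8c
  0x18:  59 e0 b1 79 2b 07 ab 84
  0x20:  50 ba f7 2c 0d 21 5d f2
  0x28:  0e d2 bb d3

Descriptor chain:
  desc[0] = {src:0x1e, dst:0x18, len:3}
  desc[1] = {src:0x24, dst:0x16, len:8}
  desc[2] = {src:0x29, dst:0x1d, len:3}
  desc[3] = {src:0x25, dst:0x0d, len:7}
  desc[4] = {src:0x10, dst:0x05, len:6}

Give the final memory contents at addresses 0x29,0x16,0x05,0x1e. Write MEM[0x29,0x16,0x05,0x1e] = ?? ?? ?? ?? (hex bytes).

  after D0: wrote 3B at 0x18 = ab8450
  after D1: wrote 8B at 0x16 = 0d215df20ed2bbd3
  after D2: wrote 3B at 0x1d = d2bbd3
  after D3: wrote 7B at 0x0d = 215df20ed2bbd3
  after D4: wrote 6B at 0x05 = 0ed2bbd34ca5
query mem[0x29]=0xd2, mem[0x16]=0x0d, mem[0x05]=0x0e, mem[0x1e]=0xbb

MEM[0x29,0x16,0x05,0x1e] = d2 0d 0e bb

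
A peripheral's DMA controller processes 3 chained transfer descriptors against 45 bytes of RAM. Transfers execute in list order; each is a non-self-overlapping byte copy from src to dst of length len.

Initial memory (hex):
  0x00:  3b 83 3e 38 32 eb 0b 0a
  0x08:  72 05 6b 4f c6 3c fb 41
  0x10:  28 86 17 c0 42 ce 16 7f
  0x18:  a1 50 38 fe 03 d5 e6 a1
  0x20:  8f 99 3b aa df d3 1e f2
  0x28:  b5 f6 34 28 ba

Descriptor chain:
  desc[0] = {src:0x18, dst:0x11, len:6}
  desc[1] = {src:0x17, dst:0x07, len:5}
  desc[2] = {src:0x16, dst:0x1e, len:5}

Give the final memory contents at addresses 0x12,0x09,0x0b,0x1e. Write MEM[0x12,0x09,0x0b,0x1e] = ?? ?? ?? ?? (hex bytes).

[0] 0x18->0x11 len=6 : a1 50 38 fe 03 d5
[1] 0x17->0x07 len=5 : 7f a1 50 38 fe
[2] 0x16->0x1e len=5 : d5 7f a1 50 38
query mem[0x12]=0x50, mem[0x09]=0x50, mem[0x0b]=0xfe, mem[0x1e]=0xd5

MEM[0x12,0x09,0x0b,0x1e] = 50 50 fe d5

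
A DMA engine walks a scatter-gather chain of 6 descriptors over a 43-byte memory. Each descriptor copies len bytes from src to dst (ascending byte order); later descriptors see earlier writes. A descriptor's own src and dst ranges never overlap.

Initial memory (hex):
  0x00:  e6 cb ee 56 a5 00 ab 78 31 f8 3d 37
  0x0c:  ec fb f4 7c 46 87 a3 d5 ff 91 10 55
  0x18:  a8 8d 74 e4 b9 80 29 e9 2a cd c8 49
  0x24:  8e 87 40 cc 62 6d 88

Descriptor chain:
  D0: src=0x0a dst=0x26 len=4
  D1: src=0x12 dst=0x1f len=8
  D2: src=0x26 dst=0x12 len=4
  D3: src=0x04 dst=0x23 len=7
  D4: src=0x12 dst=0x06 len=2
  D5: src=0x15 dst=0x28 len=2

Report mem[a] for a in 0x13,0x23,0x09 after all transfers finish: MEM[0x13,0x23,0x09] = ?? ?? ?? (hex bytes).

MEM[0x13,0x23,0x09] = 37 a5 f8

  after D0: wrote 4B at 0x26 = 3d37ecfb
  after D1: wrote 8B at 0x1f = a3d5ff911055a88d
  after D2: wrote 4B at 0x12 = 8d37ecfb
  after D3: wrote 7B at 0x23 = a500ab7831f83d
  after D4: wrote 2B at 0x06 = 8d37
  after D5: wrote 2B at 0x28 = fb10
query mem[0x13]=0x37, mem[0x23]=0xa5, mem[0x09]=0xf8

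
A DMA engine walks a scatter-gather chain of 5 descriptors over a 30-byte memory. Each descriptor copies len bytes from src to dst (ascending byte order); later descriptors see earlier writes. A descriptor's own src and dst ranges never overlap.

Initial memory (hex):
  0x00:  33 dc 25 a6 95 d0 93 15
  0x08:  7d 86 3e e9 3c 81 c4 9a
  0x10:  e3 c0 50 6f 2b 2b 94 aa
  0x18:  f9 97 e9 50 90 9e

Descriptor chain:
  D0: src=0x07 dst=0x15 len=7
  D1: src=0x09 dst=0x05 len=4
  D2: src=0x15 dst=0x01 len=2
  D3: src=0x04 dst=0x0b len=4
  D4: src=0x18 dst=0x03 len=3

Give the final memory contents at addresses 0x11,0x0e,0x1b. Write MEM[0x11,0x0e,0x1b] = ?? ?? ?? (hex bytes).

  after D0: wrote 7B at 0x15 = 157d863ee93c81
  after D1: wrote 4B at 0x05 = 863ee93c
  after D2: wrote 2B at 0x01 = 157d
  after D3: wrote 4B at 0x0b = 95863ee9
  after D4: wrote 3B at 0x03 = 3ee93c
query mem[0x11]=0xc0, mem[0x0e]=0xe9, mem[0x1b]=0x81

MEM[0x11,0x0e,0x1b] = c0 e9 81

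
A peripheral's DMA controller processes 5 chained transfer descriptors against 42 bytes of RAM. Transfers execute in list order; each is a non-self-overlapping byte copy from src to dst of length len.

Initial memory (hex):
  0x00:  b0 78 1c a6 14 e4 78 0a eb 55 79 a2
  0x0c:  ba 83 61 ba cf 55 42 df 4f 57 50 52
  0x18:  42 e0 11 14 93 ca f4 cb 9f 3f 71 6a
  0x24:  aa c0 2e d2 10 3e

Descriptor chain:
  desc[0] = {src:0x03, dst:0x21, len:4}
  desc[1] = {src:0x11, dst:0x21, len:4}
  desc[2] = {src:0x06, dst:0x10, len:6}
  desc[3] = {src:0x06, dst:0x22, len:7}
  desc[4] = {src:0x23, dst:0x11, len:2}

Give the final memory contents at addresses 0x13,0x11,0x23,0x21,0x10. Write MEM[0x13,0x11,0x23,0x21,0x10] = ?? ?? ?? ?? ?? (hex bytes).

D0: mem[0x21..0x24] <- [a6 14 e4 78]
D1: mem[0x21..0x24] <- [55 42 df 4f]
D2: mem[0x10..0x15] <- [78 0a eb 55 79 a2]
D3: mem[0x22..0x28] <- [78 0a eb 55 79 a2 ba]
D4: mem[0x11..0x12] <- [0a eb]
query mem[0x13]=0x55, mem[0x11]=0x0a, mem[0x23]=0x0a, mem[0x21]=0x55, mem[0x10]=0x78

MEM[0x13,0x11,0x23,0x21,0x10] = 55 0a 0a 55 78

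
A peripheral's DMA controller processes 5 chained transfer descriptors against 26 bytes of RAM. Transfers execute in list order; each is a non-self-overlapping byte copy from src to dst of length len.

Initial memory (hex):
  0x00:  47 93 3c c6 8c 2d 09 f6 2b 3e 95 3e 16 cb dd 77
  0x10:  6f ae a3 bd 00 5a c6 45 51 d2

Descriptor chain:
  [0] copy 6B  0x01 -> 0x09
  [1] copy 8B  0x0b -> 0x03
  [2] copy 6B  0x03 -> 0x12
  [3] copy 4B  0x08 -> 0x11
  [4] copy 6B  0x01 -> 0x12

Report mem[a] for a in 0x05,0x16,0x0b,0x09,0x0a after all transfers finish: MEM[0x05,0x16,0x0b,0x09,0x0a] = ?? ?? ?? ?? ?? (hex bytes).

  after D0: wrote 6B at 0x09 = 933cc68c2d09
  after D1: wrote 8B at 0x03 = c68c2d09776faea3
  after D2: wrote 6B at 0x12 = c68c2d09776f
  after D3: wrote 4B at 0x11 = 6faea3c6
  after D4: wrote 6B at 0x12 = 933cc68c2d09
query mem[0x05]=0x2d, mem[0x16]=0x2d, mem[0x0b]=0xc6, mem[0x09]=0xae, mem[0x0a]=0xa3

MEM[0x05,0x16,0x0b,0x09,0x0a] = 2d 2d c6 ae a3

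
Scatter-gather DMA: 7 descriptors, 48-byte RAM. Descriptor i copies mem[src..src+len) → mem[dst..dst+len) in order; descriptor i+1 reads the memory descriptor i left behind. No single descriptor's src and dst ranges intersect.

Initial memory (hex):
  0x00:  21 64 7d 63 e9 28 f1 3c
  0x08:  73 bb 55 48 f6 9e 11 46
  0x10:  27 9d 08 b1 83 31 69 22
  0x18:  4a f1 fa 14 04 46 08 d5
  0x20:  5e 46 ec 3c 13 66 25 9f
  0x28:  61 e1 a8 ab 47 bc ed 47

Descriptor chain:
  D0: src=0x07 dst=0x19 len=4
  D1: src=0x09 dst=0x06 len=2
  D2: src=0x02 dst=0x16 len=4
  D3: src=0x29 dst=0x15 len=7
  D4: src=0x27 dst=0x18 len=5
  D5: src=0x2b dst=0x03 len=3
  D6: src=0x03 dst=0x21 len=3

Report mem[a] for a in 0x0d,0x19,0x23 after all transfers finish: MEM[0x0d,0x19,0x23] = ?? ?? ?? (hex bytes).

MEM[0x0d,0x19,0x23] = 9e 61 bc

D0: mem[0x19..0x1c] <- [3c 73 bb 55]
D1: mem[0x06..0x07] <- [bb 55]
D2: mem[0x16..0x19] <- [7d 63 e9 28]
D3: mem[0x15..0x1b] <- [e1 a8 ab 47 bc ed 47]
D4: mem[0x18..0x1c] <- [9f 61 e1 a8 ab]
D5: mem[0x03..0x05] <- [ab 47 bc]
D6: mem[0x21..0x23] <- [ab 47 bc]
query mem[0x0d]=0x9e, mem[0x19]=0x61, mem[0x23]=0xbc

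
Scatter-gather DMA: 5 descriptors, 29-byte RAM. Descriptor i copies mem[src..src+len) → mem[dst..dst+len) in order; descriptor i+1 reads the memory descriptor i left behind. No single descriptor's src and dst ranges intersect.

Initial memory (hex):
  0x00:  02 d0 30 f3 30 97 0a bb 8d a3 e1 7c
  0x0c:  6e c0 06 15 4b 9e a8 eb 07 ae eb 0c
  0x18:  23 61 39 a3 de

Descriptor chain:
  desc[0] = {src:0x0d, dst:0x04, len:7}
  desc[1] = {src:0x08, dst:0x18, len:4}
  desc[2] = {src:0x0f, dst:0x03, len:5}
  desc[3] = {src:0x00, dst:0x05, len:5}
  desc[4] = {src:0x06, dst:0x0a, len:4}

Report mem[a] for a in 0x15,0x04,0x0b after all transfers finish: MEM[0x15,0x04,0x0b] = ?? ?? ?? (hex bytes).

MEM[0x15,0x04,0x0b] = ae 4b 30

D0: mem[0x04..0x0a] <- [c0 06 15 4b 9e a8 eb]
D1: mem[0x18..0x1b] <- [9e a8 eb 7c]
D2: mem[0x03..0x07] <- [15 4b 9e a8 eb]
D3: mem[0x05..0x09] <- [02 d0 30 15 4b]
D4: mem[0x0a..0x0d] <- [d0 30 15 4b]
query mem[0x15]=0xae, mem[0x04]=0x4b, mem[0x0b]=0x30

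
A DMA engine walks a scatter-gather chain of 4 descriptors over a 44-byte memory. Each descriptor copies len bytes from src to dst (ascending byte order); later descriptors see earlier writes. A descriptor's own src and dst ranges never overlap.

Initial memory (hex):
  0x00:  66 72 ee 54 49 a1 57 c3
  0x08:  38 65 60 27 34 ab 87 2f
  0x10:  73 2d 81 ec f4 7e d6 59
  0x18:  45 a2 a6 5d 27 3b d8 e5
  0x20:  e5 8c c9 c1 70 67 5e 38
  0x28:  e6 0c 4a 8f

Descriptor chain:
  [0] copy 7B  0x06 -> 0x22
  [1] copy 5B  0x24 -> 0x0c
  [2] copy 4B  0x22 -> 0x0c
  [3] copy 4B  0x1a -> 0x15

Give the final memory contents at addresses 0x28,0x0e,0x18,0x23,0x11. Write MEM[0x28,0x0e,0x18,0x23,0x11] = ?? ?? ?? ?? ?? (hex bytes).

[0] 0x06->0x22 len=7 : 57 c3 38 65 60 27 34
[1] 0x24->0x0c len=5 : 38 65 60 27 34
[2] 0x22->0x0c len=4 : 57 c3 38 65
[3] 0x1a->0x15 len=4 : a6 5d 27 3b
query mem[0x28]=0x34, mem[0x0e]=0x38, mem[0x18]=0x3b, mem[0x23]=0xc3, mem[0x11]=0x2d

MEM[0x28,0x0e,0x18,0x23,0x11] = 34 38 3b c3 2d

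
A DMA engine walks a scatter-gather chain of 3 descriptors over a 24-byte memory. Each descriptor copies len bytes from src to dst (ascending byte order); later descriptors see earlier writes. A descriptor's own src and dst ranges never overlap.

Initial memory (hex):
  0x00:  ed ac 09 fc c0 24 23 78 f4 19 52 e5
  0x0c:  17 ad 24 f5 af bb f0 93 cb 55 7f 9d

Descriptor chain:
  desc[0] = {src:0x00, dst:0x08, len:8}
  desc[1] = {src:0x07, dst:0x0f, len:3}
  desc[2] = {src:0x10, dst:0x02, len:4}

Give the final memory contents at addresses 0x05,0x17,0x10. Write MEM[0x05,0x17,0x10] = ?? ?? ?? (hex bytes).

MEM[0x05,0x17,0x10] = 93 9d ed

#0 dst[0x08+8] := {0xed,0xac,0x09,0xfc,0xc0,0x24,0x23,0x78}
#1 dst[0x0f+3] := {0x78,0xed,0xac}
#2 dst[0x02+4] := {0xed,0xac,0xf0,0x93}
query mem[0x05]=0x93, mem[0x17]=0x9d, mem[0x10]=0xed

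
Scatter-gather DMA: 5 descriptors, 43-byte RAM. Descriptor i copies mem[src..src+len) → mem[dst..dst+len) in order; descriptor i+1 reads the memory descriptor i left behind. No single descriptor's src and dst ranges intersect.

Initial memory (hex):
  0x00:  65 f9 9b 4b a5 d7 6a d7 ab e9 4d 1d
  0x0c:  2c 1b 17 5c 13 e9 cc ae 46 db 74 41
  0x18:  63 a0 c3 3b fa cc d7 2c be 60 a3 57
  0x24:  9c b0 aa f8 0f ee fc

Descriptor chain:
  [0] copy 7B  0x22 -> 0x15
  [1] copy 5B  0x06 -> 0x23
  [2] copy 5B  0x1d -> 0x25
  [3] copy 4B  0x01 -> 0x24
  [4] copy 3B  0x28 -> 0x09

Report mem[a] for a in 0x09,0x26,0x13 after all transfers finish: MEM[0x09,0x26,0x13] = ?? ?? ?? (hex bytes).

MEM[0x09,0x26,0x13] = be 4b ae

D0: mem[0x15..0x1b] <- [a3 57 9c b0 aa f8 0f]
D1: mem[0x23..0x27] <- [6a d7 ab e9 4d]
D2: mem[0x25..0x29] <- [cc d7 2c be 60]
D3: mem[0x24..0x27] <- [f9 9b 4b a5]
D4: mem[0x09..0x0b] <- [be 60 fc]
query mem[0x09]=0xbe, mem[0x26]=0x4b, mem[0x13]=0xae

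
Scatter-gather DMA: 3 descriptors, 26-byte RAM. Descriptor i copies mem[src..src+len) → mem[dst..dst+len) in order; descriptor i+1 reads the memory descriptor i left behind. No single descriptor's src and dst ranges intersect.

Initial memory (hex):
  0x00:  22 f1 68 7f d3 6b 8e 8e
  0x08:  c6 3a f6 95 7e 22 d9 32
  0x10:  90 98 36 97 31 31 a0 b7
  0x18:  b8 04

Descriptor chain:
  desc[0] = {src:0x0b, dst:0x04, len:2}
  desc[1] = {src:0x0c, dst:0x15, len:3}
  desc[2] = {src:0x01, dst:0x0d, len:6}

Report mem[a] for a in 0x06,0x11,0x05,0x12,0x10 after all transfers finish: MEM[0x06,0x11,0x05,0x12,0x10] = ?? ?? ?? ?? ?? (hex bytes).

MEM[0x06,0x11,0x05,0x12,0x10] = 8e 7e 7e 8e 95

#0 dst[0x04+2] := {0x95,0x7e}
#1 dst[0x15+3] := {0x7e,0x22,0xd9}
#2 dst[0x0d+6] := {0xf1,0x68,0x7f,0x95,0x7e,0x8e}
query mem[0x06]=0x8e, mem[0x11]=0x7e, mem[0x05]=0x7e, mem[0x12]=0x8e, mem[0x10]=0x95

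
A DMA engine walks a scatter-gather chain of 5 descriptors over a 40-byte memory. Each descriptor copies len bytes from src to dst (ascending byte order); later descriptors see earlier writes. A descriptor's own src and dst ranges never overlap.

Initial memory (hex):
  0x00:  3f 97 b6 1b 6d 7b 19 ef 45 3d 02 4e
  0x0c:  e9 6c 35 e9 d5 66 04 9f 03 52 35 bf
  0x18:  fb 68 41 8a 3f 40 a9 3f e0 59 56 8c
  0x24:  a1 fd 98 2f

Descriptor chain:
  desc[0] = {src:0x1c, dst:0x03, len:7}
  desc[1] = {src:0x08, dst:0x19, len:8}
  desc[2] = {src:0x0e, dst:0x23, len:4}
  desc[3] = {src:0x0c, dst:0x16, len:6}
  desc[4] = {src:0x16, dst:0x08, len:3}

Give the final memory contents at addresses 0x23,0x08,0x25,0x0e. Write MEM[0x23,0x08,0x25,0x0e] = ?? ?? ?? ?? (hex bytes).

MEM[0x23,0x08,0x25,0x0e] = 35 e9 d5 35

#0 dst[0x03+7] := {0x3f,0x40,0xa9,0x3f,0xe0,0x59,0x56}
#1 dst[0x19+8] := {0x59,0x56,0x02,0x4e,0xe9,0x6c,0x35,0xe9}
#2 dst[0x23+4] := {0x35,0xe9,0xd5,0x66}
#3 dst[0x16+6] := {0xe9,0x6c,0x35,0xe9,0xd5,0x66}
#4 dst[0x08+3] := {0xe9,0x6c,0x35}
query mem[0x23]=0x35, mem[0x08]=0xe9, mem[0x25]=0xd5, mem[0x0e]=0x35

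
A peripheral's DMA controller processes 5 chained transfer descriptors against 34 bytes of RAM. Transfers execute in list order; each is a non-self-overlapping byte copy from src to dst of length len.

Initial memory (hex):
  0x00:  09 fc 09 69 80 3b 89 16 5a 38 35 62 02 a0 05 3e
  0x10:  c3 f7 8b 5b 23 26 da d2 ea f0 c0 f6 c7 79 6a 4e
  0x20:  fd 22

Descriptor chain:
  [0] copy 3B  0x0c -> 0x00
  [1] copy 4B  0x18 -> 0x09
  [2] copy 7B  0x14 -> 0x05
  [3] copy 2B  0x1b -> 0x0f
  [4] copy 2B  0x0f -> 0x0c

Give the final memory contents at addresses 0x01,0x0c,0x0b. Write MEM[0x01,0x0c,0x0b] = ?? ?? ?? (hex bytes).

#0 dst[0x00+3] := {0x02,0xa0,0x05}
#1 dst[0x09+4] := {0xea,0xf0,0xc0,0xf6}
#2 dst[0x05+7] := {0x23,0x26,0xda,0xd2,0xea,0xf0,0xc0}
#3 dst[0x0f+2] := {0xf6,0xc7}
#4 dst[0x0c+2] := {0xf6,0xc7}
query mem[0x01]=0xa0, mem[0x0c]=0xf6, mem[0x0b]=0xc0

MEM[0x01,0x0c,0x0b] = a0 f6 c0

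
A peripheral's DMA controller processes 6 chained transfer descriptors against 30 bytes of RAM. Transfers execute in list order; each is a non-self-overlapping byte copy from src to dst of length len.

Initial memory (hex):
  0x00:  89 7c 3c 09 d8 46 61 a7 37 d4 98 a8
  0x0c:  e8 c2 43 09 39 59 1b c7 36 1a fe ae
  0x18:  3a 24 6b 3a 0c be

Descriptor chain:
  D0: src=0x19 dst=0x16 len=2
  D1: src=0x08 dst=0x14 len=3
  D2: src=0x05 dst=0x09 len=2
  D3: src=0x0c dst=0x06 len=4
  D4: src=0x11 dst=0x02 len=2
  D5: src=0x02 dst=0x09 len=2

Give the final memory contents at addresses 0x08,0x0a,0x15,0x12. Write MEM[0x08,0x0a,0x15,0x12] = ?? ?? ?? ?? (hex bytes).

D0: mem[0x16..0x17] <- [24 6b]
D1: mem[0x14..0x16] <- [37 d4 98]
D2: mem[0x09..0x0a] <- [46 61]
D3: mem[0x06..0x09] <- [e8 c2 43 09]
D4: mem[0x02..0x03] <- [59 1b]
D5: mem[0x09..0x0a] <- [59 1b]
query mem[0x08]=0x43, mem[0x0a]=0x1b, mem[0x15]=0xd4, mem[0x12]=0x1b

MEM[0x08,0x0a,0x15,0x12] = 43 1b d4 1b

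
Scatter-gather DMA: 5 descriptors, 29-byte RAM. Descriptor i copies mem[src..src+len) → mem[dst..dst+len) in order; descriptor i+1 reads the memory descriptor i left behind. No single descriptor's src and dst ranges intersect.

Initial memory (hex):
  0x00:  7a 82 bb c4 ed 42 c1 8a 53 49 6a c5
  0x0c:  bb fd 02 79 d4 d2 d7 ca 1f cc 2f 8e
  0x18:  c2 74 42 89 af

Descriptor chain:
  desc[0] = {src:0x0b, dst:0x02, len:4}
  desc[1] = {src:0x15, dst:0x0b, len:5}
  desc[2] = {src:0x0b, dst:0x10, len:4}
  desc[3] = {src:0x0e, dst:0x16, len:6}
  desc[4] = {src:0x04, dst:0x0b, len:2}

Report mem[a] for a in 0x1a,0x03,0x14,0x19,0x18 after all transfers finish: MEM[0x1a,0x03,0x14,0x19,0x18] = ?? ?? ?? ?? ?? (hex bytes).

[0] 0x0b->0x02 len=4 : c5 bb fd 02
[1] 0x15->0x0b len=5 : cc 2f 8e c2 74
[2] 0x0b->0x10 len=4 : cc 2f 8e c2
[3] 0x0e->0x16 len=6 : c2 74 cc 2f 8e c2
[4] 0x04->0x0b len=2 : fd 02
query mem[0x1a]=0x8e, mem[0x03]=0xbb, mem[0x14]=0x1f, mem[0x19]=0x2f, mem[0x18]=0xcc

MEM[0x1a,0x03,0x14,0x19,0x18] = 8e bb 1f 2f cc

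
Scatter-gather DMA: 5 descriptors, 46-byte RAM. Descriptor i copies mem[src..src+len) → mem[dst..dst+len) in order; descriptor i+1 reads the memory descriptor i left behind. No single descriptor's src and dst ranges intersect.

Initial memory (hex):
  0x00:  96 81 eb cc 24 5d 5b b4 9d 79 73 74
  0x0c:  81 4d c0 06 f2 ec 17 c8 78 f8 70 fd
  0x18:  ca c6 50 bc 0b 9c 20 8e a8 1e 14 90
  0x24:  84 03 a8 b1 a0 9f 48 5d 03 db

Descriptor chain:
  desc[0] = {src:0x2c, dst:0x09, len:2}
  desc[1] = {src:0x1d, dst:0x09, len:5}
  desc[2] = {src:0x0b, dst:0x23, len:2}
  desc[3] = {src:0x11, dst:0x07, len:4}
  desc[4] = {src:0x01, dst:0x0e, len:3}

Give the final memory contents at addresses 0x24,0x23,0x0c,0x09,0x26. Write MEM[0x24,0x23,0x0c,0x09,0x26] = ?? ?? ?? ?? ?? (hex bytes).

  after D0: wrote 2B at 0x09 = 03db
  after D1: wrote 5B at 0x09 = 9c208ea81e
  after D2: wrote 2B at 0x23 = 8ea8
  after D3: wrote 4B at 0x07 = ec17c878
  after D4: wrote 3B at 0x0e = 81ebcc
query mem[0x24]=0xa8, mem[0x23]=0x8e, mem[0x0c]=0xa8, mem[0x09]=0xc8, mem[0x26]=0xa8

MEM[0x24,0x23,0x0c,0x09,0x26] = a8 8e a8 c8 a8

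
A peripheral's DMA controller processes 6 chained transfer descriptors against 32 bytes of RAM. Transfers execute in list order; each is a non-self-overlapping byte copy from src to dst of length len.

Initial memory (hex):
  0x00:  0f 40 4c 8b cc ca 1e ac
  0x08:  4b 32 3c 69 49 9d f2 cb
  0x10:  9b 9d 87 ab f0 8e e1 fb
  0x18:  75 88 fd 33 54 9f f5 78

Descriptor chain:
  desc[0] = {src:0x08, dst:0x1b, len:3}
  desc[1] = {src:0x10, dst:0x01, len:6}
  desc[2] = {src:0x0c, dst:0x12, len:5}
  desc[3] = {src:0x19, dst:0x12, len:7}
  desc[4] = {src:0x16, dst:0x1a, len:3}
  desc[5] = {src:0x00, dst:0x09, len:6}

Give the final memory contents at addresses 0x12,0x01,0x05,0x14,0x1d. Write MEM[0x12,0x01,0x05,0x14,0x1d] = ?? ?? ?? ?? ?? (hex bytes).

[0] 0x08->0x1b len=3 : 4b 32 3c
[1] 0x10->0x01 len=6 : 9b 9d 87 ab f0 8e
[2] 0x0c->0x12 len=5 : 49 9d f2 cb 9b
[3] 0x19->0x12 len=7 : 88 fd 4b 32 3c f5 78
[4] 0x16->0x1a len=3 : 3c f5 78
[5] 0x00->0x09 len=6 : 0f 9b 9d 87 ab f0
query mem[0x12]=0x88, mem[0x01]=0x9b, mem[0x05]=0xf0, mem[0x14]=0x4b, mem[0x1d]=0x3c

MEM[0x12,0x01,0x05,0x14,0x1d] = 88 9b f0 4b 3c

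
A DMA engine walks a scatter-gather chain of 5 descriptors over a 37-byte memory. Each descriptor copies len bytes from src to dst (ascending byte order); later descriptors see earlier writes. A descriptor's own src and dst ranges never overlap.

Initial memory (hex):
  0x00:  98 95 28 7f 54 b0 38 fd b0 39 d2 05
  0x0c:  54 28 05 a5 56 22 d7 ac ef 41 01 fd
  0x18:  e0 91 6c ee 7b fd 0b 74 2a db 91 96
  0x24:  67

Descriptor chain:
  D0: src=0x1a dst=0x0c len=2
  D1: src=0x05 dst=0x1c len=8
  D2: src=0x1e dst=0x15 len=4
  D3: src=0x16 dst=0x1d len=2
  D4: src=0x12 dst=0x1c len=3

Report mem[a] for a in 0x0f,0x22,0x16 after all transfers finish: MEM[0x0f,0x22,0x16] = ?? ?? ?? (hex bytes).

MEM[0x0f,0x22,0x16] = a5 05 b0

[0] 0x1a->0x0c len=2 : 6c ee
[1] 0x05->0x1c len=8 : b0 38 fd b0 39 d2 05 6c
[2] 0x1e->0x15 len=4 : fd b0 39 d2
[3] 0x16->0x1d len=2 : b0 39
[4] 0x12->0x1c len=3 : d7 ac ef
query mem[0x0f]=0xa5, mem[0x22]=0x05, mem[0x16]=0xb0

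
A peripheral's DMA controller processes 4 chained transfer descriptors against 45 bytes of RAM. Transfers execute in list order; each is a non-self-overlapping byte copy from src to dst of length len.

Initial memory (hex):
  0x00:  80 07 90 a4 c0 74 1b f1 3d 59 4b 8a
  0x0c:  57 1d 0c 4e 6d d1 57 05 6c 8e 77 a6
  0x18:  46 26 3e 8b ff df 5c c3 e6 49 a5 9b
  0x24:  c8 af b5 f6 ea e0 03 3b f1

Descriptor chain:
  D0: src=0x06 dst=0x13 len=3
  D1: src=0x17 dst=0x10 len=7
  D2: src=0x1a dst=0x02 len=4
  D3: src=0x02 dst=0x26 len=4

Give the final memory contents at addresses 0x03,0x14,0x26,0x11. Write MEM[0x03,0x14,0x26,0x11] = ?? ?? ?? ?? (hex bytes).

#0 dst[0x13+3] := {0x1b,0xf1,0x3d}
#1 dst[0x10+7] := {0xa6,0x46,0x26,0x3e,0x8b,0xff,0xdf}
#2 dst[0x02+4] := {0x3e,0x8b,0xff,0xdf}
#3 dst[0x26+4] := {0x3e,0x8b,0xff,0xdf}
query mem[0x03]=0x8b, mem[0x14]=0x8b, mem[0x26]=0x3e, mem[0x11]=0x46

MEM[0x03,0x14,0x26,0x11] = 8b 8b 3e 46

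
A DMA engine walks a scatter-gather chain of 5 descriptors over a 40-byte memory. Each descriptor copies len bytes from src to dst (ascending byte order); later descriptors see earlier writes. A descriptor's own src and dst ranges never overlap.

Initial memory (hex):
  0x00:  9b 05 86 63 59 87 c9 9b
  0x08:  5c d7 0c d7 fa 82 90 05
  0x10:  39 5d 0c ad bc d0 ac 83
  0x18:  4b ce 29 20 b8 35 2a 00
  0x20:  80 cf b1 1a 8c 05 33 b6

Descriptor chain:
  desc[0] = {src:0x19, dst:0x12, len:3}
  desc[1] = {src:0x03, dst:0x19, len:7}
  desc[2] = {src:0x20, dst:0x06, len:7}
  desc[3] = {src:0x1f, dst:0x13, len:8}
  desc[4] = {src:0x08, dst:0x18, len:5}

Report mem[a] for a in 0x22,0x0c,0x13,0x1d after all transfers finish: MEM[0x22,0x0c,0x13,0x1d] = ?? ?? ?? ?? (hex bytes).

D0: mem[0x12..0x14] <- [ce 29 20]
D1: mem[0x19..0x1f] <- [63 59 87 c9 9b 5c d7]
D2: mem[0x06..0x0c] <- [80 cf b1 1a 8c 05 33]
D3: mem[0x13..0x1a] <- [d7 80 cf b1 1a 8c 05 33]
D4: mem[0x18..0x1c] <- [b1 1a 8c 05 33]
query mem[0x22]=0xb1, mem[0x0c]=0x33, mem[0x13]=0xd7, mem[0x1d]=0x9b

MEM[0x22,0x0c,0x13,0x1d] = b1 33 d7 9b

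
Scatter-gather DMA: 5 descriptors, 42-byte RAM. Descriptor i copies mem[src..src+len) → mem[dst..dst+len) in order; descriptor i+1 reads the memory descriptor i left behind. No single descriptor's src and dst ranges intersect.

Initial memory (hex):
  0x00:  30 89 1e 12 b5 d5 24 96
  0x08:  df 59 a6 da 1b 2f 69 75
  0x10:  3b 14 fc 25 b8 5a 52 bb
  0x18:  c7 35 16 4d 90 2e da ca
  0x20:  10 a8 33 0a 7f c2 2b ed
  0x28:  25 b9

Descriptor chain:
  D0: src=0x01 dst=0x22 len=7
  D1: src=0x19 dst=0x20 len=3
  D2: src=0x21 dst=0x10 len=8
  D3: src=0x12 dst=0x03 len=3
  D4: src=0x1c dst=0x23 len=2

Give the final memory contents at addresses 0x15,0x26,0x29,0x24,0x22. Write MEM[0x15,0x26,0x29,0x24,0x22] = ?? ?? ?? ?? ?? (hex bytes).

  after D0: wrote 7B at 0x22 = 891e12b5d52496
  after D1: wrote 3B at 0x20 = 35164d
  after D2: wrote 8B at 0x10 = 164d1e12b5d52496
  after D3: wrote 3B at 0x03 = 1e12b5
  after D4: wrote 2B at 0x23 = 902e
query mem[0x15]=0xd5, mem[0x26]=0xd5, mem[0x29]=0xb9, mem[0x24]=0x2e, mem[0x22]=0x4d

MEM[0x15,0x26,0x29,0x24,0x22] = d5 d5 b9 2e 4d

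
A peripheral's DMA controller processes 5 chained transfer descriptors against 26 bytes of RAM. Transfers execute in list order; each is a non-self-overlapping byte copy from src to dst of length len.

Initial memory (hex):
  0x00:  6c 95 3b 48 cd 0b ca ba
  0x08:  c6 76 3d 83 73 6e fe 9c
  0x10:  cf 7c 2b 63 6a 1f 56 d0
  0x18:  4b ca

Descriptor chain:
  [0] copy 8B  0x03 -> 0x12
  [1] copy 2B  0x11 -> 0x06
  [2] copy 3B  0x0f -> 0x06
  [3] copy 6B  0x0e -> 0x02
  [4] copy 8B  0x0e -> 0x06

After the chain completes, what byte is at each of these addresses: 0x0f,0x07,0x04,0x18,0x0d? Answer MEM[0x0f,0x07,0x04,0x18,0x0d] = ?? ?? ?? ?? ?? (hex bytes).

MEM[0x0f,0x07,0x04,0x18,0x0d] = 9c 9c cf 76 ca

  after D0: wrote 8B at 0x12 = 48cd0bcabac6763d
  after D1: wrote 2B at 0x06 = 7c48
  after D2: wrote 3B at 0x06 = 9ccf7c
  after D3: wrote 6B at 0x02 = fe9ccf7c48cd
  after D4: wrote 8B at 0x06 = fe9ccf7c48cd0bca
query mem[0x0f]=0x9c, mem[0x07]=0x9c, mem[0x04]=0xcf, mem[0x18]=0x76, mem[0x0d]=0xca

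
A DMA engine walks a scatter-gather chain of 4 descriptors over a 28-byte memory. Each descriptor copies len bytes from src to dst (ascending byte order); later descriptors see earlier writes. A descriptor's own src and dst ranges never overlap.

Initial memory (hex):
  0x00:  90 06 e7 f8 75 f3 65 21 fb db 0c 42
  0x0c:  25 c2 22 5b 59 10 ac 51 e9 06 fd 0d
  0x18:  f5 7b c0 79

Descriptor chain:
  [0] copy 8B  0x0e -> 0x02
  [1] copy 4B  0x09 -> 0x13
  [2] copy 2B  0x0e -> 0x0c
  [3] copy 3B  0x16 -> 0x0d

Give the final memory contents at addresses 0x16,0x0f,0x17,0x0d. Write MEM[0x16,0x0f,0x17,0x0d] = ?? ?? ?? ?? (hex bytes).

[0] 0x0e->0x02 len=8 : 22 5b 59 10 ac 51 e9 06
[1] 0x09->0x13 len=4 : 06 0c 42 25
[2] 0x0e->0x0c len=2 : 22 5b
[3] 0x16->0x0d len=3 : 25 0d f5
query mem[0x16]=0x25, mem[0x0f]=0xf5, mem[0x17]=0x0d, mem[0x0d]=0x25

MEM[0x16,0x0f,0x17,0x0d] = 25 f5 0d 25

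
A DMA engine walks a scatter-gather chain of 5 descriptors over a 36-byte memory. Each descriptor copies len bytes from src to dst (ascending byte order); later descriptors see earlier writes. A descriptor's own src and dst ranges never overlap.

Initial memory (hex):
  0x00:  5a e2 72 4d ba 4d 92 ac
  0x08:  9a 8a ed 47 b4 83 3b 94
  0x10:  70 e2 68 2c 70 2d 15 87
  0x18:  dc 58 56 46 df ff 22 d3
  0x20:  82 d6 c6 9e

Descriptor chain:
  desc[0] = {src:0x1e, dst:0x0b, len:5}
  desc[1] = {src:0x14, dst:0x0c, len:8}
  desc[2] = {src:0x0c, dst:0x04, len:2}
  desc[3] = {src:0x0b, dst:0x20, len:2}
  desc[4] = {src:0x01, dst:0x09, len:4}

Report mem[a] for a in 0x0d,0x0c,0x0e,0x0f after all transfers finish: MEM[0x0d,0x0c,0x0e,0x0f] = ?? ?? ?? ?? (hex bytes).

#0 dst[0x0b+5] := {0x22,0xd3,0x82,0xd6,0xc6}
#1 dst[0x0c+8] := {0x70,0x2d,0x15,0x87,0xdc,0x58,0x56,0x46}
#2 dst[0x04+2] := {0x70,0x2d}
#3 dst[0x20+2] := {0x22,0x70}
#4 dst[0x09+4] := {0xe2,0x72,0x4d,0x70}
query mem[0x0d]=0x2d, mem[0x0c]=0x70, mem[0x0e]=0x15, mem[0x0f]=0x87

MEM[0x0d,0x0c,0x0e,0x0f] = 2d 70 15 87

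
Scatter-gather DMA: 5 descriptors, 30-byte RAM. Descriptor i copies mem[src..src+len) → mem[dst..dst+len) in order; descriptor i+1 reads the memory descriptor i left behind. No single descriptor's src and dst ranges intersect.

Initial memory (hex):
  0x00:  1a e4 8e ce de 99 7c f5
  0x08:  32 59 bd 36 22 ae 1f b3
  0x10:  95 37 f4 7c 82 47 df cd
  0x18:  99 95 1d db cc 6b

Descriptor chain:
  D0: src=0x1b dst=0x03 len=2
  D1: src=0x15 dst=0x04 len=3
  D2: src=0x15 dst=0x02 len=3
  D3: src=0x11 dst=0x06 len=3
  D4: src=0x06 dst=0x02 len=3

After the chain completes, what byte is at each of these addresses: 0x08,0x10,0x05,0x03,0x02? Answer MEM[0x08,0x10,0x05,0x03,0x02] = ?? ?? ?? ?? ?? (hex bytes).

MEM[0x08,0x10,0x05,0x03,0x02] = 7c 95 df f4 37

[0] 0x1b->0x03 len=2 : db cc
[1] 0x15->0x04 len=3 : 47 df cd
[2] 0x15->0x02 len=3 : 47 df cd
[3] 0x11->0x06 len=3 : 37 f4 7c
[4] 0x06->0x02 len=3 : 37 f4 7c
query mem[0x08]=0x7c, mem[0x10]=0x95, mem[0x05]=0xdf, mem[0x03]=0xf4, mem[0x02]=0x37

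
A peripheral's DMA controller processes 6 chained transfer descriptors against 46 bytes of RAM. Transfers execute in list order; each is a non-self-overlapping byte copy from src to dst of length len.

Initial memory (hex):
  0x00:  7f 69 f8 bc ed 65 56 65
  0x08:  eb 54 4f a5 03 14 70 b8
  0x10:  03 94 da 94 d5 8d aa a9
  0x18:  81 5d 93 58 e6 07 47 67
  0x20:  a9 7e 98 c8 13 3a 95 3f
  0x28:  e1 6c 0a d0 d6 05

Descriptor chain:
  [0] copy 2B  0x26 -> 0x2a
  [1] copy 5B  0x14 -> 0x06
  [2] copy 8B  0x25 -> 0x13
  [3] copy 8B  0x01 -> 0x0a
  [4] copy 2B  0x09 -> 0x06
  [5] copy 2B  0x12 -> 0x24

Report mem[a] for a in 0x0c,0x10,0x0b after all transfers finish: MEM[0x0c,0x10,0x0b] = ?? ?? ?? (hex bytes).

[0] 0x26->0x2a len=2 : 95 3f
[1] 0x14->0x06 len=5 : d5 8d aa a9 81
[2] 0x25->0x13 len=8 : 3a 95 3f e1 6c 95 3f d6
[3] 0x01->0x0a len=8 : 69 f8 bc ed 65 d5 8d aa
[4] 0x09->0x06 len=2 : a9 69
[5] 0x12->0x24 len=2 : da 3a
query mem[0x0c]=0xbc, mem[0x10]=0x8d, mem[0x0b]=0xf8

MEM[0x0c,0x10,0x0b] = bc 8d f8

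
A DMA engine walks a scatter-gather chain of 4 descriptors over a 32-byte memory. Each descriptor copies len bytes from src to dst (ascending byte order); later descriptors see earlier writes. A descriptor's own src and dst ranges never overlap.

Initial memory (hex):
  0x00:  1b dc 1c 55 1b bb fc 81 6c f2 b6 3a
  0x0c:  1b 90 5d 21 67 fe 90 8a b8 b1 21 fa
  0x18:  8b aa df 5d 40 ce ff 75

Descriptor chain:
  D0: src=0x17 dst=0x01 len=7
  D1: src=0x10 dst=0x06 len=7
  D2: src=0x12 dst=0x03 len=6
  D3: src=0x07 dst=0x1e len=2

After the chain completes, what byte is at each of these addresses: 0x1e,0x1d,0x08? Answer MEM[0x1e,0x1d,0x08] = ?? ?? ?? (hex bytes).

[0] 0x17->0x01 len=7 : fa 8b aa df 5d 40 ce
[1] 0x10->0x06 len=7 : 67 fe 90 8a b8 b1 21
[2] 0x12->0x03 len=6 : 90 8a b8 b1 21 fa
[3] 0x07->0x1e len=2 : 21 fa
query mem[0x1e]=0x21, mem[0x1d]=0xce, mem[0x08]=0xfa

MEM[0x1e,0x1d,0x08] = 21 ce fa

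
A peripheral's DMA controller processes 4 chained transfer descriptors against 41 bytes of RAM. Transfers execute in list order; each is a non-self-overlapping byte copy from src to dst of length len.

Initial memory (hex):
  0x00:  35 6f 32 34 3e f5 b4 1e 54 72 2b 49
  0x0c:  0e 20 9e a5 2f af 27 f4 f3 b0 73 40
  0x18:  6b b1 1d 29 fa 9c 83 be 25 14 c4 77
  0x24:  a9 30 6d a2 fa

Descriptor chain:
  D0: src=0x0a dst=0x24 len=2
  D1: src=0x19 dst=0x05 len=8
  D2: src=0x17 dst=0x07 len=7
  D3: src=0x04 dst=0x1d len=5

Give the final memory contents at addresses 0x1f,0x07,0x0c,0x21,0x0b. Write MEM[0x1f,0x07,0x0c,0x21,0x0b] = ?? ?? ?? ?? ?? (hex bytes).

MEM[0x1f,0x07,0x0c,0x21,0x0b] = 1d 40 fa 6b 29

  after D0: wrote 2B at 0x24 = 2b49
  after D1: wrote 8B at 0x05 = b11d29fa9c83be25
  after D2: wrote 7B at 0x07 = 406bb11d29fa9c
  after D3: wrote 5B at 0x1d = 3eb11d406b
query mem[0x1f]=0x1d, mem[0x07]=0x40, mem[0x0c]=0xfa, mem[0x21]=0x6b, mem[0x0b]=0x29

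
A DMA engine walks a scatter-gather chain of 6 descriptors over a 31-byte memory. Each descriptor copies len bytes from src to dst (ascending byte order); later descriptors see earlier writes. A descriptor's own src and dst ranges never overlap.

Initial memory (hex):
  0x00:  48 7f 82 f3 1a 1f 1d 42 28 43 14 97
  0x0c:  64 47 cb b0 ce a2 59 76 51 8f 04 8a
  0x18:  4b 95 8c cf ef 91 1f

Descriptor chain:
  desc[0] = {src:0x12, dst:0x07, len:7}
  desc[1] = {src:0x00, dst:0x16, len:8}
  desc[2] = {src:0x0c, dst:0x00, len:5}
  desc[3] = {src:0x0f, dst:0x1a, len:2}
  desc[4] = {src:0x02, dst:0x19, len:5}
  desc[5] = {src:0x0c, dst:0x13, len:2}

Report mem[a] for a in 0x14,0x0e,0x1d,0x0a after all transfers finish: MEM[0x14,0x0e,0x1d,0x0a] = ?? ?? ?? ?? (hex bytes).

[0] 0x12->0x07 len=7 : 59 76 51 8f 04 8a 4b
[1] 0x00->0x16 len=8 : 48 7f 82 f3 1a 1f 1d 59
[2] 0x0c->0x00 len=5 : 8a 4b cb b0 ce
[3] 0x0f->0x1a len=2 : b0 ce
[4] 0x02->0x19 len=5 : cb b0 ce 1f 1d
[5] 0x0c->0x13 len=2 : 8a 4b
query mem[0x14]=0x4b, mem[0x0e]=0xcb, mem[0x1d]=0x1d, mem[0x0a]=0x8f

MEM[0x14,0x0e,0x1d,0x0a] = 4b cb 1d 8f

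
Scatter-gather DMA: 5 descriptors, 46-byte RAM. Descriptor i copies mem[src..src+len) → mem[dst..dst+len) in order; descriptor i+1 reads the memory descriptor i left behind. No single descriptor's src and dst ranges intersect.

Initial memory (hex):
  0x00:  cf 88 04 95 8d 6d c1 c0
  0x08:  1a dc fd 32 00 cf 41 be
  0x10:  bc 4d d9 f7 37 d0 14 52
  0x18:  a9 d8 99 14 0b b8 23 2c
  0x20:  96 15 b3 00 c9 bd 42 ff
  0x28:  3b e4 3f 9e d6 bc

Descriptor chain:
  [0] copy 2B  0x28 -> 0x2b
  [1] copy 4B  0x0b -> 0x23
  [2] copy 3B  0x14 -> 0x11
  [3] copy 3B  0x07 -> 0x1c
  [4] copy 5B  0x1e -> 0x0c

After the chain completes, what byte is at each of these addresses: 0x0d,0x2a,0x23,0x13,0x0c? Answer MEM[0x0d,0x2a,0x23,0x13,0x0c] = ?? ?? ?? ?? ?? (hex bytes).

MEM[0x0d,0x2a,0x23,0x13,0x0c] = 2c 3f 32 14 dc

D0: mem[0x2b..0x2c] <- [3b e4]
D1: mem[0x23..0x26] <- [32 00 cf 41]
D2: mem[0x11..0x13] <- [37 d0 14]
D3: mem[0x1c..0x1e] <- [c0 1a dc]
D4: mem[0x0c..0x10] <- [dc 2c 96 15 b3]
query mem[0x0d]=0x2c, mem[0x2a]=0x3f, mem[0x23]=0x32, mem[0x13]=0x14, mem[0x0c]=0xdc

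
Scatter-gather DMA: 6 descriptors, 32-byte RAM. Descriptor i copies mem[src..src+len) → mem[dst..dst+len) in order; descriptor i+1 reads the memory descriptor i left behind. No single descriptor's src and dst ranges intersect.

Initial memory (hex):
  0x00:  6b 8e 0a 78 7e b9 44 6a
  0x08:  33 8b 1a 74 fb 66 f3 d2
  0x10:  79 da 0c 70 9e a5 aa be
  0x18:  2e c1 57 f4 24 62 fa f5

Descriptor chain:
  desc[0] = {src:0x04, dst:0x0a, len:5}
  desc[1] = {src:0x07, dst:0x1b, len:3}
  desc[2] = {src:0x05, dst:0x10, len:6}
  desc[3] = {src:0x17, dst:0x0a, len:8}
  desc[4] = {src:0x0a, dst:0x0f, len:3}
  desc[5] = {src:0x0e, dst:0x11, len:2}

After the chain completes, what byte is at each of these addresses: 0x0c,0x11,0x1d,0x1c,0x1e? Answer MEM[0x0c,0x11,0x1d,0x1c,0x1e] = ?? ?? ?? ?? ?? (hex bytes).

  after D0: wrote 5B at 0x0a = 7eb9446a33
  after D1: wrote 3B at 0x1b = 6a338b
  after D2: wrote 6B at 0x10 = b9446a338b7e
  after D3: wrote 8B at 0x0a = be2ec1576a338bfa
  after D4: wrote 3B at 0x0f = be2ec1
  after D5: wrote 2B at 0x11 = 6abe
query mem[0x0c]=0xc1, mem[0x11]=0x6a, mem[0x1d]=0x8b, mem[0x1c]=0x33, mem[0x1e]=0xfa

MEM[0x0c,0x11,0x1d,0x1c,0x1e] = c1 6a 8b 33 fa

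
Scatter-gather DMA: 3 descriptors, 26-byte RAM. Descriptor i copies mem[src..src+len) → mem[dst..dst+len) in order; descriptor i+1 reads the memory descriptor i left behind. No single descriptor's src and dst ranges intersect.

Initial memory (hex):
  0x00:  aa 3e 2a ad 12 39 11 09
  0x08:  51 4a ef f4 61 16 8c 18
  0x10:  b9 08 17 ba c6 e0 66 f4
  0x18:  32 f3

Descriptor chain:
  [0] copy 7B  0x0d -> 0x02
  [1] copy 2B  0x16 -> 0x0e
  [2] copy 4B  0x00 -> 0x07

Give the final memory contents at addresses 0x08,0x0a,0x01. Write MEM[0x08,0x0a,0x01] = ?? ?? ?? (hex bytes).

D0: mem[0x02..0x08] <- [16 8c 18 b9 08 17 ba]
D1: mem[0x0e..0x0f] <- [66 f4]
D2: mem[0x07..0x0a] <- [aa 3e 16 8c]
query mem[0x08]=0x3e, mem[0x0a]=0x8c, mem[0x01]=0x3e

MEM[0x08,0x0a,0x01] = 3e 8c 3e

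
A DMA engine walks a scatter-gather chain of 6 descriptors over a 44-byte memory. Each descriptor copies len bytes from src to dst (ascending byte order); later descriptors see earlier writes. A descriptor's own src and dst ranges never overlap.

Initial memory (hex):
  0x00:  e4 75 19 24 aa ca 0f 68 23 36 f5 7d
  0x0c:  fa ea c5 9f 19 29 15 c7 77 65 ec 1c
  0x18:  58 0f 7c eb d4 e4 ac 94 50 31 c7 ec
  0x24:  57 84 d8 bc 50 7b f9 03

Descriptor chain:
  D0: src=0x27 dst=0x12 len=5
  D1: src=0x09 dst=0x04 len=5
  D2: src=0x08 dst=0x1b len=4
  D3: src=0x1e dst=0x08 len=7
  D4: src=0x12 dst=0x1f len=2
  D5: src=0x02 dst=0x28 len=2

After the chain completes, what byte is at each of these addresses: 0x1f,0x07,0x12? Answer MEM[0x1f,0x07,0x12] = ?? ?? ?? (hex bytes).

  after D0: wrote 5B at 0x12 = bc507bf903
  after D1: wrote 5B at 0x04 = 36f57dfaea
  after D2: wrote 4B at 0x1b = ea36f57d
  after D3: wrote 7B at 0x08 = 7d945031c7ec57
  after D4: wrote 2B at 0x1f = bc50
  after D5: wrote 2B at 0x28 = 1924
query mem[0x1f]=0xbc, mem[0x07]=0xfa, mem[0x12]=0xbc

MEM[0x1f,0x07,0x12] = bc fa bc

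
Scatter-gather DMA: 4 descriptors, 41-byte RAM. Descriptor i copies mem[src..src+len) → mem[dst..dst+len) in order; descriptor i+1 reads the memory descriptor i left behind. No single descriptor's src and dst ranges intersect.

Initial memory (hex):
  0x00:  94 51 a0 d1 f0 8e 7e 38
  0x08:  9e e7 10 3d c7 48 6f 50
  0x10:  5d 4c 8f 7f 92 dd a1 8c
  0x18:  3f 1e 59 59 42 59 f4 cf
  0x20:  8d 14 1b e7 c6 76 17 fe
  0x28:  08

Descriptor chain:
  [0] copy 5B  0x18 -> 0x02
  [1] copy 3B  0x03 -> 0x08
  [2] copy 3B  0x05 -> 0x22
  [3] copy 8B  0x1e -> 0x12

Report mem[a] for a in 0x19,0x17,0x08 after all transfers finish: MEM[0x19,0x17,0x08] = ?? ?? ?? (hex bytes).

MEM[0x19,0x17,0x08] = 76 42 1e

[0] 0x18->0x02 len=5 : 3f 1e 59 59 42
[1] 0x03->0x08 len=3 : 1e 59 59
[2] 0x05->0x22 len=3 : 59 42 38
[3] 0x1e->0x12 len=8 : f4 cf 8d 14 59 42 38 76
query mem[0x19]=0x76, mem[0x17]=0x42, mem[0x08]=0x1e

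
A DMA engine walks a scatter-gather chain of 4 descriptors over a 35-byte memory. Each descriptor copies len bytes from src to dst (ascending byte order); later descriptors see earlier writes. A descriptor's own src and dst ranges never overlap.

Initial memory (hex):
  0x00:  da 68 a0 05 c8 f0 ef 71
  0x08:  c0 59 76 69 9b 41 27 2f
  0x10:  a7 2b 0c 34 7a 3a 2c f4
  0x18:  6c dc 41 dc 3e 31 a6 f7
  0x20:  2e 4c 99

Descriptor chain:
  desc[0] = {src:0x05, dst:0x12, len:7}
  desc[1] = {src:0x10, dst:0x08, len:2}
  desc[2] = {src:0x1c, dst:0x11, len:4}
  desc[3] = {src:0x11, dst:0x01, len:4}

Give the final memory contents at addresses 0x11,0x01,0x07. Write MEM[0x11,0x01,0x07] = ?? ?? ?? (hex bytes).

MEM[0x11,0x01,0x07] = 3e 3e 71

D0: mem[0x12..0x18] <- [f0 ef 71 c0 59 76 69]
D1: mem[0x08..0x09] <- [a7 2b]
D2: mem[0x11..0x14] <- [3e 31 a6 f7]
D3: mem[0x01..0x04] <- [3e 31 a6 f7]
query mem[0x11]=0x3e, mem[0x01]=0x3e, mem[0x07]=0x71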